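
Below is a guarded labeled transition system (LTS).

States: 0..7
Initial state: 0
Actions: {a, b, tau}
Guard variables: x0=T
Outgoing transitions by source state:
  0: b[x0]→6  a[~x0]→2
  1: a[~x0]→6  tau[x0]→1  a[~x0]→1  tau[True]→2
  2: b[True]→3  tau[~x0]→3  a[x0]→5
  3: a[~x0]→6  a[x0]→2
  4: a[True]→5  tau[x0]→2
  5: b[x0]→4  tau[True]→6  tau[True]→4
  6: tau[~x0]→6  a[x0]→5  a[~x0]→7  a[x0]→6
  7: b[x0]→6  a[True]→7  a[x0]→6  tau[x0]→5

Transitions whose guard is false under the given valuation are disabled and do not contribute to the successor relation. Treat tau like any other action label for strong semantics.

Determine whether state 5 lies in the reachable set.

17 transition(s) survive guard evaluation.
L0 = {0}
L1 = {6}  cumulative {0,6}
L2 = {5}  cumulative {0,5,6}
L3 = {4}  cumulative {0,4,5,6}
L4 = {2}  cumulative {0,2,4,5,6}
L5 = {3}  cumulative {0,2,3,4,5,6}
R = {0,2,3,4,5,6}
witness 5: b·a

Answer: REACHABLE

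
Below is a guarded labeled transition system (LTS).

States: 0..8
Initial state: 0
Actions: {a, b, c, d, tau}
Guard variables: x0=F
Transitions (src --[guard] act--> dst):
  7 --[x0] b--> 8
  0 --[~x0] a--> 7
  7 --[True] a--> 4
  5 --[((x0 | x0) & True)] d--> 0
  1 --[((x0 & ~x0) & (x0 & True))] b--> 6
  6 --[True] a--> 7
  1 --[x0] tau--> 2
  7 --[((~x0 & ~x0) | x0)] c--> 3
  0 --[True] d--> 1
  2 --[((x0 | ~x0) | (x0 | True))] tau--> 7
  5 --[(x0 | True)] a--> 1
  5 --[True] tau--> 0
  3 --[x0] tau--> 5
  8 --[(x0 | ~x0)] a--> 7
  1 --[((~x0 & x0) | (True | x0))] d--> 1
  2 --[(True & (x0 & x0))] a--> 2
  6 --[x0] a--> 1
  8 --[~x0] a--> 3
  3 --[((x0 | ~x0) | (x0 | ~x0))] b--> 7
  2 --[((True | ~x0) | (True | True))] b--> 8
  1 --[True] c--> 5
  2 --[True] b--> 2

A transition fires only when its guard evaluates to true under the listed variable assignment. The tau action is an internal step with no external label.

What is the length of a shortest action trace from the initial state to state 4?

Answer: 2

Working:
BFS to 4:
  Layer 0: {0}
  Layer 1: {1,7}
  Layer 2: {3,4,5}
first hit 4 at d=2 via a·a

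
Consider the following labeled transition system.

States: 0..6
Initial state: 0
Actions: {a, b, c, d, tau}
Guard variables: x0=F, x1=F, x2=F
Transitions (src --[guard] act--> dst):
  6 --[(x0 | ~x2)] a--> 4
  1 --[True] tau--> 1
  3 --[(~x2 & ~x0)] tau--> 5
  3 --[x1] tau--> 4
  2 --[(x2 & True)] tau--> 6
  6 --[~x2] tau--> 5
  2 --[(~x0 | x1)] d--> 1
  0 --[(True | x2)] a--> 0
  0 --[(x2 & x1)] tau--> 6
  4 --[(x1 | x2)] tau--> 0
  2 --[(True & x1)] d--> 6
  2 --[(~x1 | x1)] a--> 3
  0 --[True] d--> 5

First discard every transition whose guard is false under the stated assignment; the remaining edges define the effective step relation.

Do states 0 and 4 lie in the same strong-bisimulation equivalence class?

Compute ~ classes (split until stable):
  round 0: {{0,1,2,3,4,5,6}}
  round 1: {{0,2},{1,3},{4,5},{6}}
  round 2: {{0},{1},{2},{3},{4,5},{6}}
stable after 3 split(s): 6 block(s)
class of 0: {0}; class of 4: {4,5}

Answer: NOT BISIMILAR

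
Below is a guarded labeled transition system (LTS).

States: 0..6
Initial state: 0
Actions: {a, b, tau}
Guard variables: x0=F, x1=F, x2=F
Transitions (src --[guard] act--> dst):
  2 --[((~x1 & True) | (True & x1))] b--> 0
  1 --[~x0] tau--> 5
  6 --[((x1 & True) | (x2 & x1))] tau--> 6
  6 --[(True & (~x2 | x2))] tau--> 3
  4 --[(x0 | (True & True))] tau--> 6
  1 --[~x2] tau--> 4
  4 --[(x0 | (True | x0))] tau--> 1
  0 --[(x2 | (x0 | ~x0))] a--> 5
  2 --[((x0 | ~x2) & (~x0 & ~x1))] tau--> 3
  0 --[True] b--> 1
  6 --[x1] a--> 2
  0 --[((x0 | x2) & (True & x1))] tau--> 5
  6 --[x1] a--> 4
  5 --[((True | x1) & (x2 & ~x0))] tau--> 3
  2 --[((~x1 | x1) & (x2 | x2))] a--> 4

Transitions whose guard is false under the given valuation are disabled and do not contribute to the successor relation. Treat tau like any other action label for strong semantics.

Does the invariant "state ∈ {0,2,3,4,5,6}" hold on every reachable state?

Answer: INVARIANT VIOLATED at state 1

Trace:
Inv-set: {0,2,3,4,5,6}
Reachable = {0,1,3,4,5,6}
  0: ok
  1: ✗ unsafe
  3: ok
  4: ok
  5: ok
  6: ok
witness against invariant: b → 1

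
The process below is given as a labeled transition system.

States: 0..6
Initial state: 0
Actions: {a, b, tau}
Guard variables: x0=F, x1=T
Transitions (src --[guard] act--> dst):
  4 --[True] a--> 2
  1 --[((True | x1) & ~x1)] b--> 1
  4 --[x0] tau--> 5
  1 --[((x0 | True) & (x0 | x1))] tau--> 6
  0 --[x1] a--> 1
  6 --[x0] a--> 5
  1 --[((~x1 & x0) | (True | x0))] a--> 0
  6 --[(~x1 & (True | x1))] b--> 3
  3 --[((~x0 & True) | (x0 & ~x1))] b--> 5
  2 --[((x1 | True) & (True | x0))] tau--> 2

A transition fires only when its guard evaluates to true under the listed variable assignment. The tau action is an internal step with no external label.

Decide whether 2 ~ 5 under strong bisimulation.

Bisimulation quotient by refinement:
  round 0: {{0,1,2,3,4,5,6}}
  round 1: {{0,4},{1},{2},{3},{5,6}}
  round 2: {{0},{1},{2},{3},{4},{5,6}}
6 equivalence class(es) (converged in 3)
class of 2: {2}; class of 5: {5,6}

Answer: NOT BISIMILAR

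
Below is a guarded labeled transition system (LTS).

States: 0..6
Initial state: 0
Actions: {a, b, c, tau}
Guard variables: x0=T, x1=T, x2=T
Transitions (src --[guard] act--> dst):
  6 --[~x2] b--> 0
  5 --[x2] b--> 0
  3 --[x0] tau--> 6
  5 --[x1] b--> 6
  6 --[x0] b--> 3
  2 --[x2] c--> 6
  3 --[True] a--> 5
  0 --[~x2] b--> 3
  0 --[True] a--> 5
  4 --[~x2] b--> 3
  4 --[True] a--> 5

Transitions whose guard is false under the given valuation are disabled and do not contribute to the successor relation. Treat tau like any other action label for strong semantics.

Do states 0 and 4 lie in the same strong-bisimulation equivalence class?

Bisimulation quotient by refinement:
  π0 = {{0,1,2,3,4,5,6}}
  π1 = {{0,4},{1},{2},{3},{5,6}}
  π2 = {{0,4},{1},{2},{3},{5},{6}}
stable after 3 split(s): 6 block(s)
0∈{0,4}, 4∈{0,4}

Answer: BISIMILAR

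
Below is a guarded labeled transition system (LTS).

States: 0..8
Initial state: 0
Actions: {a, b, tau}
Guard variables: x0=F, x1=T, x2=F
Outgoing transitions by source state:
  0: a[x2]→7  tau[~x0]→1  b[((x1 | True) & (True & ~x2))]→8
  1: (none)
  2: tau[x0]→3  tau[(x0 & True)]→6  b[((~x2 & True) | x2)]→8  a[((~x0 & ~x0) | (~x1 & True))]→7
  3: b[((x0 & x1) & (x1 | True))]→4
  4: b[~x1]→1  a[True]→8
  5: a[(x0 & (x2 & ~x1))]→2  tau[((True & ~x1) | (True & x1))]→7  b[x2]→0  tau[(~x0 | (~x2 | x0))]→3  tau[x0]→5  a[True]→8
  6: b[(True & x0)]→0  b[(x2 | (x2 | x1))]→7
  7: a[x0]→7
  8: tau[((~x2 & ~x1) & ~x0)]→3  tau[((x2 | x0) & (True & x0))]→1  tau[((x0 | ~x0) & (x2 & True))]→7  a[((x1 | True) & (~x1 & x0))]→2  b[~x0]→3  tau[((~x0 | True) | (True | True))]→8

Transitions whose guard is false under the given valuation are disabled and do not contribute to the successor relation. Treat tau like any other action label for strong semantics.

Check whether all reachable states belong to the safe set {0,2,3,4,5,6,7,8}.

Answer: INVARIANT VIOLATED at state 1

Analysis:
Allowed set {0,2,3,4,5,6,7,8}
R = {0,1,3,8}
  0: ✓
  1: VIOLATES
  3: ✓
  8: ✓
witness against invariant: tau → 1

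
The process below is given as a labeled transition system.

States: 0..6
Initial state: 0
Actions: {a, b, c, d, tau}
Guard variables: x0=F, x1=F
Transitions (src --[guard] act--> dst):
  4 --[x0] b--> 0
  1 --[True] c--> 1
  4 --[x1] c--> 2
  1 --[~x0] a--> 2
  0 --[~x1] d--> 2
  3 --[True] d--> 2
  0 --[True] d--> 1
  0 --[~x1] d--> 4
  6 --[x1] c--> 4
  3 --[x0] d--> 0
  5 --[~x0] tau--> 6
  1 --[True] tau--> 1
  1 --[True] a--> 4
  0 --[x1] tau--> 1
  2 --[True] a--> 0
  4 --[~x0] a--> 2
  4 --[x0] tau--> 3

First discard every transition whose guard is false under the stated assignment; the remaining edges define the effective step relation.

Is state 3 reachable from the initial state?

11 transition(s) survive guard evaluation.
depth 0: {0}
depth 1: {1,2,4}  total {0,1,2,4}
R = {0,1,2,4}

Answer: UNREACHABLE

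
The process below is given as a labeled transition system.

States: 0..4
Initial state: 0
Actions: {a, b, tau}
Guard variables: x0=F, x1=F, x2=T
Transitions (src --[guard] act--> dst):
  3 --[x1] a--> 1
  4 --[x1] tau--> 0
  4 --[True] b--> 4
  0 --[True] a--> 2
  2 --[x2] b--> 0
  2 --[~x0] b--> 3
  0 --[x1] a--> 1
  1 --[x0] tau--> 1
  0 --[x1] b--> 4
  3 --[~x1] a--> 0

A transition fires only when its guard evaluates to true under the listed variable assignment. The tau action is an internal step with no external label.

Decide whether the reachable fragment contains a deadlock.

R = {0,2,3}
  0: a→2  [deg 1]
  2: b→0  b→3  [deg 2]
  3: a→0  [deg 1]

Answer: DEADLOCK-FREE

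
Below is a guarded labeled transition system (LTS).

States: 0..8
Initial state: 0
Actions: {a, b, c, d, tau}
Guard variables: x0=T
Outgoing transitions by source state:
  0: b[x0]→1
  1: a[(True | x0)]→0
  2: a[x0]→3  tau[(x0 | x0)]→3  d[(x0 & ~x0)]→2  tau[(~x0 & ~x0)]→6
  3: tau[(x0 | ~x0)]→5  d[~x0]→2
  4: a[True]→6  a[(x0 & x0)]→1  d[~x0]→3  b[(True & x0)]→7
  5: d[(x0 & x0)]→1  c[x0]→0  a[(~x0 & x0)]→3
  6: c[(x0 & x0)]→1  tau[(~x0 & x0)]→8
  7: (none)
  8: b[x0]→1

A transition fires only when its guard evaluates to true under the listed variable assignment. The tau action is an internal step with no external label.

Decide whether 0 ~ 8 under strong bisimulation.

Answer: BISIMILAR

Working:
Bisimulation quotient by refinement:
  round 0: {{0,1,2,3,4,5,6,7,8}}
  round 1: {{0,8},{1},{2},{3},{4},{5},{6},{7}}
stable after 2 split(s): 8 block(s)
0∈{0,8}, 8∈{0,8}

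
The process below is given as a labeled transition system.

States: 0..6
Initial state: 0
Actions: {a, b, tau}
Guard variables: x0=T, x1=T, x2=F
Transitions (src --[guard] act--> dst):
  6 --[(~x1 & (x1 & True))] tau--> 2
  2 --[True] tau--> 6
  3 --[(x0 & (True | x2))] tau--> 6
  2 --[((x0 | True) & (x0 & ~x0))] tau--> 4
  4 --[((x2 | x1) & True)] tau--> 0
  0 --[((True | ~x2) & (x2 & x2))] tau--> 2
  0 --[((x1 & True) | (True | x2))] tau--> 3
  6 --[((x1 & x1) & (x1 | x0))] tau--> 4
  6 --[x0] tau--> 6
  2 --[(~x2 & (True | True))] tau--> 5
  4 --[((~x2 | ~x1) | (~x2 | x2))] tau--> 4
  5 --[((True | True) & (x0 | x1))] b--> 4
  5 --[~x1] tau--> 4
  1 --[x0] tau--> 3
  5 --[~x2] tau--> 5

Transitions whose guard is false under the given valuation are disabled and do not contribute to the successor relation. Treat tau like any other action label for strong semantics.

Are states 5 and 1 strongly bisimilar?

Answer: NOT BISIMILAR

Analysis:
Bisimulation quotient by refinement:
  P[0] = {{0,1,2,3,4,5,6}}
  P[1] = {{0,1,2,3,4,6},{5}}
  P[2] = {{0,1,3,4,6},{2},{5}}
Fixed point at round 3; 3 class(es).
5∈{5}, 1∈{0,1,3,4,6}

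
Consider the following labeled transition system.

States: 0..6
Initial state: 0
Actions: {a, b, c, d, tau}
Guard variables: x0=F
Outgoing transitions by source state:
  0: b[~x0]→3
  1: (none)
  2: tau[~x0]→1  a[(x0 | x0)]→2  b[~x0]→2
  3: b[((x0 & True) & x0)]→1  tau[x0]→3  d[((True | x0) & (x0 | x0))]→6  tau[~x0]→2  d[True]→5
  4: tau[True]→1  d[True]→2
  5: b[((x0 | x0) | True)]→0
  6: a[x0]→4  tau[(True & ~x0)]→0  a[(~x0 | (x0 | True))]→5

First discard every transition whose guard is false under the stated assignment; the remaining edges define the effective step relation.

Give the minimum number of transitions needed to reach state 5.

Breadth-first toward 5:
  Layer 0: {0}
  Layer 1: {3}
  Layer 2: {2,5}
first hit 5 at d=2 via b·d

Answer: 2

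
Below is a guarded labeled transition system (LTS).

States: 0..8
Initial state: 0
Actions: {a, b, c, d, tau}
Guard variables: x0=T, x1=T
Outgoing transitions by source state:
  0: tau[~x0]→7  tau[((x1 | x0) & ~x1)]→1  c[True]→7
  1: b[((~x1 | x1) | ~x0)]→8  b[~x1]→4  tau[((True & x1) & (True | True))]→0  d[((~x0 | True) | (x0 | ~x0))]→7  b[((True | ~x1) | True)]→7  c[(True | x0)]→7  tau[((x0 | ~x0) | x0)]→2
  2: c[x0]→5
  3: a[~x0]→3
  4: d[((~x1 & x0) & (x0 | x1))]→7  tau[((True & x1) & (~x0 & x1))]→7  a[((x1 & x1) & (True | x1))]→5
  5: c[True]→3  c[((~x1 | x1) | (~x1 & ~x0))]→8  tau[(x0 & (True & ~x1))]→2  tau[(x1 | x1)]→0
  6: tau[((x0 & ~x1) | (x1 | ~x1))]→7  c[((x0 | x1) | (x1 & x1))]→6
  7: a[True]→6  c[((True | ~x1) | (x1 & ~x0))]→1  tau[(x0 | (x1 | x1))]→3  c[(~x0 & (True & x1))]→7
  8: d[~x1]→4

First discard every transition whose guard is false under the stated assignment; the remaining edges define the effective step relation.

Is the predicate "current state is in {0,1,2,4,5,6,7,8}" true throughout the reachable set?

Safe = {0,1,2,4,5,6,7,8}
Reachable = {0,1,2,3,5,6,7,8}
  0: safe
  1: safe
  2: safe
  3: outside
  5: safe
  6: safe
  7: safe
  8: safe
reach 3 via c·tau — violates

Answer: INVARIANT VIOLATED at state 3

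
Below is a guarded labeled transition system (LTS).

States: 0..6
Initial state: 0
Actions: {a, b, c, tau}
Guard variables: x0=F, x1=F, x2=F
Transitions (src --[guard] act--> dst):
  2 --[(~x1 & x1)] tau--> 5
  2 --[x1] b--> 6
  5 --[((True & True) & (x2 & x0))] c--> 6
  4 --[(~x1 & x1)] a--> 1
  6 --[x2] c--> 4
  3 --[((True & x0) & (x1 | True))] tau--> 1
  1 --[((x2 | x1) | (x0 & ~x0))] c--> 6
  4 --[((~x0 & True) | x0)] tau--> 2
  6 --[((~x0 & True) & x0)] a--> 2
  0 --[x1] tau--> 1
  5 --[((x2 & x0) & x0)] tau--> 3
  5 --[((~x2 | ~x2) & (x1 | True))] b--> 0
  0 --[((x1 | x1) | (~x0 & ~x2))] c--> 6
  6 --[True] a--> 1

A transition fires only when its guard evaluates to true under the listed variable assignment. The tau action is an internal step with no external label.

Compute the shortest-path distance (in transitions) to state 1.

Answer: 2

Trace:
BFS to 1:
  L0 = {0}
  L1 = {6}
  L2 = {1}
depth(1)=2, e.g. c·a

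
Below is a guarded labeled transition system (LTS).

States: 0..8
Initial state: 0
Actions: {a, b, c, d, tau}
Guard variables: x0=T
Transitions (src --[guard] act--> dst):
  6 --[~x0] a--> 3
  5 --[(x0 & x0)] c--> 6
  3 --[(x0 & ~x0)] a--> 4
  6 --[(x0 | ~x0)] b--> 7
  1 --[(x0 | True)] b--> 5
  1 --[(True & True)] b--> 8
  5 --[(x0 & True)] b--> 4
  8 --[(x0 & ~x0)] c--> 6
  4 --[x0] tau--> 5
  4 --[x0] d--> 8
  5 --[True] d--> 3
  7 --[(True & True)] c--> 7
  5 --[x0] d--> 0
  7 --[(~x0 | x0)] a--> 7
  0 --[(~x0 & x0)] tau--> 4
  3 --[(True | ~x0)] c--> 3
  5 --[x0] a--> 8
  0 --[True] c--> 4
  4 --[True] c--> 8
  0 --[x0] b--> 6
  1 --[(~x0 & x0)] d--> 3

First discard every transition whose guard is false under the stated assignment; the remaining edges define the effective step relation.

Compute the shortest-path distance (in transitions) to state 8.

Answer: 2

Trace:
Layered search for 8:
  Layer 0: {0}
  Layer 1: {4,6}
  Layer 2: {5,7,8}
depth(8)=2, e.g. c·c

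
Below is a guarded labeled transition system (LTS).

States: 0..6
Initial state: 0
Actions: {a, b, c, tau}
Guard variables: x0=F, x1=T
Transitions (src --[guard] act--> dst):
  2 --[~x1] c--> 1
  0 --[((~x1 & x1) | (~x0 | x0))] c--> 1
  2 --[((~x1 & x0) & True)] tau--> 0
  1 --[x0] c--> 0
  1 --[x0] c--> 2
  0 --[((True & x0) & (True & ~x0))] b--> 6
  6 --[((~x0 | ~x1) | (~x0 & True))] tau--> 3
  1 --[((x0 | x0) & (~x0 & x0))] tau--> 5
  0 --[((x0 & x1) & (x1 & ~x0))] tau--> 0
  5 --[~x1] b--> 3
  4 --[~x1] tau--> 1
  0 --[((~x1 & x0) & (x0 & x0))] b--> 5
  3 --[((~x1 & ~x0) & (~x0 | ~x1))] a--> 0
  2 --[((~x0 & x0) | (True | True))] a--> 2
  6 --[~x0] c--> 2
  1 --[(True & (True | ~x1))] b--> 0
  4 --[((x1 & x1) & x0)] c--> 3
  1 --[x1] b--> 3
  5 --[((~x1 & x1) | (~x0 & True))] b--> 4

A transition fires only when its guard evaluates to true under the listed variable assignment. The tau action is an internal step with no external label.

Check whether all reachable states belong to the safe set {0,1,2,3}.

Answer: INVARIANT HOLDS

Trace:
Inv-set: {0,1,2,3}
R = {0,1,3}
  0: ✓
  1: ✓
  3: ✓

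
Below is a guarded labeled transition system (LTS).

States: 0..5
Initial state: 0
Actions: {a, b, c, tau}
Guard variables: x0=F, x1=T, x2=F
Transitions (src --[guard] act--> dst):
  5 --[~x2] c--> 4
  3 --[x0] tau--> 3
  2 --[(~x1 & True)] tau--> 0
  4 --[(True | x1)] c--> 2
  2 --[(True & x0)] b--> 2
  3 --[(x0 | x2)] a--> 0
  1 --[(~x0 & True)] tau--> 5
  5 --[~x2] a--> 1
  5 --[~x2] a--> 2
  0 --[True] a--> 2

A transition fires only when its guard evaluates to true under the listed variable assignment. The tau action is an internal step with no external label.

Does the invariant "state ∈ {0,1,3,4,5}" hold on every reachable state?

Answer: INVARIANT VIOLATED at state 2

Trace:
Allowed set {0,1,3,4,5}
R = {0,2}
  0: ✓
  2: outside
reach 2 via a — violates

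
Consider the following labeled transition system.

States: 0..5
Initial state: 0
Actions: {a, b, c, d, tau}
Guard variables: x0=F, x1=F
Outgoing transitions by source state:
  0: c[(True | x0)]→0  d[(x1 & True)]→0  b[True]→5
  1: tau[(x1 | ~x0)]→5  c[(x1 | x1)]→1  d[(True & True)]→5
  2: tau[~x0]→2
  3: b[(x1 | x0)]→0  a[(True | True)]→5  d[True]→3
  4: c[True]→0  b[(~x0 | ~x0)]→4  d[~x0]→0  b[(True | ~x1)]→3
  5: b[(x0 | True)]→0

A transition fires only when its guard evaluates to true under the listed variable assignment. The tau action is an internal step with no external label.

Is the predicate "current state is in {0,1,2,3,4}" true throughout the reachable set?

Safe = {0,1,2,3,4}
Reach set: {0,5}
  0: ok
  5: ✗ unsafe
reach 5 via b — violates

Answer: INVARIANT VIOLATED at state 5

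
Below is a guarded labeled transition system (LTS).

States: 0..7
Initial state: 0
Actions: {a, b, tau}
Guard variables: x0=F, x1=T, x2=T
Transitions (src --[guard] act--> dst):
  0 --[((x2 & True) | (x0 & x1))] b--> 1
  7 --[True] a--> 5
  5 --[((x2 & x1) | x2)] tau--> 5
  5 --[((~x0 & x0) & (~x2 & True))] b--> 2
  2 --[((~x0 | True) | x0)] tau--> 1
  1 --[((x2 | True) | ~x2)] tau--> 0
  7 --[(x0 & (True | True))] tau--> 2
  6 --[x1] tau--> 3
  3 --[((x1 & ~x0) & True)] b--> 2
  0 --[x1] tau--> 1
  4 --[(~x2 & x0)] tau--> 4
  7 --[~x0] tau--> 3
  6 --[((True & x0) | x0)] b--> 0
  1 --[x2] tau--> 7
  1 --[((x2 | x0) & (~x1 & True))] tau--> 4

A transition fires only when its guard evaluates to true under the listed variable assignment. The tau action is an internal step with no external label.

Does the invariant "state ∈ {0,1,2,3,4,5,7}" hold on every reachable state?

Answer: INVARIANT HOLDS

Working:
Inv-set: {0,1,2,3,4,5,7}
Reach set: {0,1,2,3,5,7}
  0: ok
  1: ok
  2: ok
  3: ok
  5: ok
  7: ok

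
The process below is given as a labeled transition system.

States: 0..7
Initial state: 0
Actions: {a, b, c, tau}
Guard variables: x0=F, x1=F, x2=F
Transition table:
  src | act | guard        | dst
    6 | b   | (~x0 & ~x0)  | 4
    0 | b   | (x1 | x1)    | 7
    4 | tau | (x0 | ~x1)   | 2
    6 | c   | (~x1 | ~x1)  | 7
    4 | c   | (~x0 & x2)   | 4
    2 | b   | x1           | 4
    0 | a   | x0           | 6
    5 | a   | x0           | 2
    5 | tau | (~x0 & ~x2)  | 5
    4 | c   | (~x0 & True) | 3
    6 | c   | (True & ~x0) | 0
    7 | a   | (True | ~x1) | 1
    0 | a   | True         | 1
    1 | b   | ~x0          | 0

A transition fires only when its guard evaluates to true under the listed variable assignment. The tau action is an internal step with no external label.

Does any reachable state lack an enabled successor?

Answer: DEADLOCK-FREE

Analysis:
Reachable = {0,1}
  0: a→1  [1 exit(s)]
  1: b→0  [1 exit(s)]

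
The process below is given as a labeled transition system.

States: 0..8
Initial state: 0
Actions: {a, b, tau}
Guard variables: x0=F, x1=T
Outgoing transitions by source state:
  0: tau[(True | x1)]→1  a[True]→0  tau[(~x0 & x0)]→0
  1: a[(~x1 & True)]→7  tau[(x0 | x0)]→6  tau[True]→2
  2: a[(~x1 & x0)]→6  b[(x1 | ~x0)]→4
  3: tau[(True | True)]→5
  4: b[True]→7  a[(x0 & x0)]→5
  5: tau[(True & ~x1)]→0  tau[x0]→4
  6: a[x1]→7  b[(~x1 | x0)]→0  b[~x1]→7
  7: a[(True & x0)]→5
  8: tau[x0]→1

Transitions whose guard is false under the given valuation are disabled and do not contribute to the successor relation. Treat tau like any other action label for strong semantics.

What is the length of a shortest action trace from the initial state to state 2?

Answer: 2

Trace:
Breadth-first toward 2:
  L0 = {0}
  L1 = {1}
  L2 = {2}
depth(2)=2, e.g. tau·tau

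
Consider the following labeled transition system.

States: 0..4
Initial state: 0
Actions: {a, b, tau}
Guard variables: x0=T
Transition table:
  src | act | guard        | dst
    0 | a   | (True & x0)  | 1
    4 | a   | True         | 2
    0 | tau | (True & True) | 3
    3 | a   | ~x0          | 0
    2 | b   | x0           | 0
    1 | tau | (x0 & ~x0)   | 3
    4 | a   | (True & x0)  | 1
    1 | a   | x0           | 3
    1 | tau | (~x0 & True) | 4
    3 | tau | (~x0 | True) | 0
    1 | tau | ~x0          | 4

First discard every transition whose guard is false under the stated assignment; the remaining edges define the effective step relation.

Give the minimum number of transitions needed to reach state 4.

Layered search for 4:
  Layer 0: {0}
  Layer 1: {1,3}
4 never appears.

Answer: UNREACHABLE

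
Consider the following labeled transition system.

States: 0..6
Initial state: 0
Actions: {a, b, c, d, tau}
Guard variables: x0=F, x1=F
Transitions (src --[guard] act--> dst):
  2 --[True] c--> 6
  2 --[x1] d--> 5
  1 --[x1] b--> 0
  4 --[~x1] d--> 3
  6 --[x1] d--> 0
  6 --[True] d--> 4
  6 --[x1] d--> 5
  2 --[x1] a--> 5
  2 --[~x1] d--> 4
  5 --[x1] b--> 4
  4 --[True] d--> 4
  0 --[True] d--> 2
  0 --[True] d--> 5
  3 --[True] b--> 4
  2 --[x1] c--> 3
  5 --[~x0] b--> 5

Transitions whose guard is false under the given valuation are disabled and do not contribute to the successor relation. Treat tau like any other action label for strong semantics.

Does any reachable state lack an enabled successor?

Reach set: {0,2,3,4,5,6}
  0: d→2  d→5  [2 out]
  2: c→6  d→4  [2 out]
  3: b→4  [1 out]
  4: d→3  d→4  [2 out]
  5: b→5  [1 out]
  6: d→4  [1 out]

Answer: DEADLOCK-FREE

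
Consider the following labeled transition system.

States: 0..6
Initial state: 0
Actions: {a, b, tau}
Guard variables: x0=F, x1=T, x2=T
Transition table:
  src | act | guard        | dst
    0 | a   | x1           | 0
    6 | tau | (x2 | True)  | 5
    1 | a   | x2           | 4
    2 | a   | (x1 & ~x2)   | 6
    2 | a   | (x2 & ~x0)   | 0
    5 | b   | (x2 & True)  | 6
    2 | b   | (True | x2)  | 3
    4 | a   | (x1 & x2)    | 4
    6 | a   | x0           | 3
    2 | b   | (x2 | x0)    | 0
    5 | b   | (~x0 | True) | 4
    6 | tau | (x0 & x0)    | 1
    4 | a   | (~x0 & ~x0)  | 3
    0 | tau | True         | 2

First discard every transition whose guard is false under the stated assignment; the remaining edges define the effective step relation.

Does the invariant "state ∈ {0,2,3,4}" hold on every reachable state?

Inv-set: {0,2,3,4}
Reach set: {0,2,3}
  0: ok
  2: ok
  3: ok

Answer: INVARIANT HOLDS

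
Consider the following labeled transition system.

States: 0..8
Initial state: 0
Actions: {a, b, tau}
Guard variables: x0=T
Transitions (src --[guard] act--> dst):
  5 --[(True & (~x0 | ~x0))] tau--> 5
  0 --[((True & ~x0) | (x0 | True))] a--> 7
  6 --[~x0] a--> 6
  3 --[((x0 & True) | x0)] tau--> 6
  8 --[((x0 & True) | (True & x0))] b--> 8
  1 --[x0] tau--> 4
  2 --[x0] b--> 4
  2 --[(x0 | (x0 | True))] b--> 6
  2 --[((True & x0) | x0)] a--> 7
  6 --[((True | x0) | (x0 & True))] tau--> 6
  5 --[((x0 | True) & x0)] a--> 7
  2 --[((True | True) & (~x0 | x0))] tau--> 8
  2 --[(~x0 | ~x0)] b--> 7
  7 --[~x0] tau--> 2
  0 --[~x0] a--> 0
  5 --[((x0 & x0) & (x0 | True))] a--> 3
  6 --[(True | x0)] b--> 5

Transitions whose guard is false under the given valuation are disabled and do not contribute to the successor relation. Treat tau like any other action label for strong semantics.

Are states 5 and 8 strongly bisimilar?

Refine partition for ~:
  π0 = {{0,1,2,3,4,5,6,7,8}}
  π1 = {{0,5},{1,3},{2},{4,7},{6},{8}}
  π2 = {{0},{1},{2},{3},{4,7},{5},{6},{8}}
Fixed point at round 3; 8 class(es).
[5]={5}  [8]={8}

Answer: NOT BISIMILAR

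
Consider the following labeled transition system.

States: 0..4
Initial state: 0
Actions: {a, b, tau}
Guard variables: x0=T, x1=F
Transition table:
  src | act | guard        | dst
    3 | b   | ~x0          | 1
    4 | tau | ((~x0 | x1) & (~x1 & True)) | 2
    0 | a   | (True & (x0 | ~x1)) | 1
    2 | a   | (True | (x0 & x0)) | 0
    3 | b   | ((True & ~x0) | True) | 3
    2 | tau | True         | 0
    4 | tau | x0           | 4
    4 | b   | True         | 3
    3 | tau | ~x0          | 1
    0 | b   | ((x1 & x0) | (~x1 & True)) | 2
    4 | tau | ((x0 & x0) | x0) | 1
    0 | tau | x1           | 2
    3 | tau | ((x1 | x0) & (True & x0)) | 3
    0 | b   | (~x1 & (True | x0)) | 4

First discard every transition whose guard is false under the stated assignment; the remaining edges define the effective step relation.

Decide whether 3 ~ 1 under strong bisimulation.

Compute ~ classes (split until stable):
  π0 = {{0,1,2,3,4}}
  π1 = {{0},{1},{2},{3,4}}
  π2 = {{0},{1},{2},{3},{4}}
stable after 3 split(s): 5 block(s)
class of 3: {3}; class of 1: {1}

Answer: NOT BISIMILAR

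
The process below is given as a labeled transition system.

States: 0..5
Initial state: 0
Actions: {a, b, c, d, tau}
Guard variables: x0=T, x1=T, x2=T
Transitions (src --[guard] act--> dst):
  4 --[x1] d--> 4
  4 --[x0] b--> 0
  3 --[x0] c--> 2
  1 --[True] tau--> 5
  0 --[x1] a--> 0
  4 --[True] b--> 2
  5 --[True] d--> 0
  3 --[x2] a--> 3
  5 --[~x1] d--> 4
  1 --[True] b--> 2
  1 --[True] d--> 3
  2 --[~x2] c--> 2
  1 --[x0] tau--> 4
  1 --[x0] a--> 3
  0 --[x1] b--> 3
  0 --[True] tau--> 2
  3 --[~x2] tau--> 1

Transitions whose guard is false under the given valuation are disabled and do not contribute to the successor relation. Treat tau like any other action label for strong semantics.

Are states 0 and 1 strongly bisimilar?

Answer: NOT BISIMILAR

Trace:
Compute ~ classes (split until stable):
  π0 = {{0,1,2,3,4,5}}
  π1 = {{0},{1},{2},{3},{4},{5}}
stable after 2 split(s): 6 block(s)
class of 0: {0}; class of 1: {1}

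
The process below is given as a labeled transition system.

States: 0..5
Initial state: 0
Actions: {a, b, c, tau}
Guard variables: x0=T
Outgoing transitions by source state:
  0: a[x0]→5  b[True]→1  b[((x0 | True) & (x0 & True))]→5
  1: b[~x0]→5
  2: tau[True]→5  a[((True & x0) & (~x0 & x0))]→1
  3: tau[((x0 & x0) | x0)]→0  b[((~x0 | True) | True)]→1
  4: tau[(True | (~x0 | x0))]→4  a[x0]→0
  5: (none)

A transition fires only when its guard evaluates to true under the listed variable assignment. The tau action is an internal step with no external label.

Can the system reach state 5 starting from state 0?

Answer: REACHABLE

Working:
Guard filter leaves 8 enabled edge(s).
L0 = {0}
L1 = {1,5}  now seen {0,1,5}
Reachable = {0,1,5}
trace reaching 5: a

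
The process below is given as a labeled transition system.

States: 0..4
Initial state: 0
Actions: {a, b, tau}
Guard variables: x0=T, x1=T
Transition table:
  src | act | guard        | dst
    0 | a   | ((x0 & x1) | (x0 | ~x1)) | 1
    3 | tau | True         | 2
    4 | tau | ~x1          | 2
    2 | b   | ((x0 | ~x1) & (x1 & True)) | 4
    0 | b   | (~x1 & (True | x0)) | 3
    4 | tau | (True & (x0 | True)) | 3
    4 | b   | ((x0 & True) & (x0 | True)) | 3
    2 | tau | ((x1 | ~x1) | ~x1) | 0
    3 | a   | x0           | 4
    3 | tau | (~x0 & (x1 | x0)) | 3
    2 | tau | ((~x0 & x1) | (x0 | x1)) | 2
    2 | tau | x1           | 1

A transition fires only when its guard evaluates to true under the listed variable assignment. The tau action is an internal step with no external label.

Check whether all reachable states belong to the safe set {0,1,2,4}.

Safe = {0,1,2,4}
Reachable = {0,1}
  0: ✓
  1: ✓

Answer: INVARIANT HOLDS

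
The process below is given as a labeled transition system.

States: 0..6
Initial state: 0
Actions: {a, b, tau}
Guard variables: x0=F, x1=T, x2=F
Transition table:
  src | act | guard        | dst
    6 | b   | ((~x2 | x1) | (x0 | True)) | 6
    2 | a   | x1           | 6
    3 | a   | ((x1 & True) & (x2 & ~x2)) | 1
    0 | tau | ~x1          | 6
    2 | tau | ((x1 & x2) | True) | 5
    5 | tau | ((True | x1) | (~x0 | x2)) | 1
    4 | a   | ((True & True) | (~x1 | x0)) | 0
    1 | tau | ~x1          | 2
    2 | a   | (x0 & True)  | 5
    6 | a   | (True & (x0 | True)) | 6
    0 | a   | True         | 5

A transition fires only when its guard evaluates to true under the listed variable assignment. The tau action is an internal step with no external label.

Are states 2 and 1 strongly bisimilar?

Refine partition for ~:
  π0 = {{0,1,2,3,4,5,6}}
  π1 = {{0,4},{1,3},{2},{5},{6}}
  π2 = {{0},{1,3},{2},{4},{5},{6}}
6 equivalence class(es) (converged in 3)
2∈{2}, 1∈{1,3}

Answer: NOT BISIMILAR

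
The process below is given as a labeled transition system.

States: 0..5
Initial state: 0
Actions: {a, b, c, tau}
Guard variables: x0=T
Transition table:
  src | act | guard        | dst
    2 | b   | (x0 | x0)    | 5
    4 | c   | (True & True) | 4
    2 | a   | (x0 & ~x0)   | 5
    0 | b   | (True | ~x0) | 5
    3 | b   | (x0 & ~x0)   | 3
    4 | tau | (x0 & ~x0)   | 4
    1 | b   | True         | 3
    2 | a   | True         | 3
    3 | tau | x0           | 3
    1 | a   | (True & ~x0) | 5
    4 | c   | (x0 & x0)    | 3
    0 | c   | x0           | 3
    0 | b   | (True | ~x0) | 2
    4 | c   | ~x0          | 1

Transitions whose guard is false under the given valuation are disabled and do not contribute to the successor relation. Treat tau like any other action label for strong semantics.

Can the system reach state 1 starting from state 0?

After dropping false guards: 9 live edges.
depth 0: {0}
depth 1: {2,3,5}  total {0,2,3,5}
Reachable = {0,2,3,5}

Answer: UNREACHABLE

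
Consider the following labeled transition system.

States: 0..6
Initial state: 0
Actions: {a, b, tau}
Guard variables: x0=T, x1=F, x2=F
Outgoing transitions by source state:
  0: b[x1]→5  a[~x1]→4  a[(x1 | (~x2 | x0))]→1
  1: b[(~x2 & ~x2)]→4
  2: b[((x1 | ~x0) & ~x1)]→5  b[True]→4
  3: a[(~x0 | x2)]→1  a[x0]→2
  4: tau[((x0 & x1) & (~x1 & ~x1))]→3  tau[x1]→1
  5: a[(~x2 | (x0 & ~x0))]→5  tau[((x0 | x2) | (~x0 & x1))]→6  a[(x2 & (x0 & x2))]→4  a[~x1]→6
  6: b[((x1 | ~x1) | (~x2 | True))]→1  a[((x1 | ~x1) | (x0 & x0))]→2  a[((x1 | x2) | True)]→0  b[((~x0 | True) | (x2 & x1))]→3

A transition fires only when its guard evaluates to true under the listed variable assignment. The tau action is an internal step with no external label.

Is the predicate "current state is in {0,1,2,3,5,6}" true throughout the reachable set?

Allowed set {0,1,2,3,5,6}
Reachable = {0,1,4}
  0: safe
  1: safe
  4: VIOLATES
reach 4 via a — violates

Answer: INVARIANT VIOLATED at state 4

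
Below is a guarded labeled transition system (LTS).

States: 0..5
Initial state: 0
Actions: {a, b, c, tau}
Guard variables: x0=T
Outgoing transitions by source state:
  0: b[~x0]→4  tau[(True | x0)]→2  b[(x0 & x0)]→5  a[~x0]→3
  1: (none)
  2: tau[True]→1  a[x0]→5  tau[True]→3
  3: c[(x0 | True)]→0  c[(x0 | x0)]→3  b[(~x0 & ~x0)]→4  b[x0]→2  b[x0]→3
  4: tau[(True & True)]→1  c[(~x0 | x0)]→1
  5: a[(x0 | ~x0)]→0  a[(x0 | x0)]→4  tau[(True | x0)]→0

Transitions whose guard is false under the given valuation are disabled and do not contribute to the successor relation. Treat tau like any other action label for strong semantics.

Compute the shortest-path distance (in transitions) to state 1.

Answer: 2

Analysis:
Layered search for 1:
  L0 = {0}
  L1 = {2,5}
  L2 = {1,3,4}
1 enters at depth 2; path tau·tau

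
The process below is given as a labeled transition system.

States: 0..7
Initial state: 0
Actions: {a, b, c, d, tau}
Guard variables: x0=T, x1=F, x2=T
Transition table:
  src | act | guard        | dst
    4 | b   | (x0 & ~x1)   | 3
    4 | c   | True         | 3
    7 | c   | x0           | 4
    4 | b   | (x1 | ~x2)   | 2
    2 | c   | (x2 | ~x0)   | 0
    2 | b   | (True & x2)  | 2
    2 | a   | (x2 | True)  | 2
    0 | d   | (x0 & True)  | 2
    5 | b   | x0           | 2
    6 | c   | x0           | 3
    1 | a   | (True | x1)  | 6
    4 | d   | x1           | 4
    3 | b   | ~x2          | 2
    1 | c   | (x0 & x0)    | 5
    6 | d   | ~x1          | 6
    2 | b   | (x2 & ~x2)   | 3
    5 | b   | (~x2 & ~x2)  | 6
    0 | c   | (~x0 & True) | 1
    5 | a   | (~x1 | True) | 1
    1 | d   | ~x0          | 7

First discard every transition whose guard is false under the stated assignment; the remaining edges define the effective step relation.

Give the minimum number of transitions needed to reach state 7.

Breadth-first toward 7:
  L0 = {0}
  L1 = {2}
7 never appears.

Answer: UNREACHABLE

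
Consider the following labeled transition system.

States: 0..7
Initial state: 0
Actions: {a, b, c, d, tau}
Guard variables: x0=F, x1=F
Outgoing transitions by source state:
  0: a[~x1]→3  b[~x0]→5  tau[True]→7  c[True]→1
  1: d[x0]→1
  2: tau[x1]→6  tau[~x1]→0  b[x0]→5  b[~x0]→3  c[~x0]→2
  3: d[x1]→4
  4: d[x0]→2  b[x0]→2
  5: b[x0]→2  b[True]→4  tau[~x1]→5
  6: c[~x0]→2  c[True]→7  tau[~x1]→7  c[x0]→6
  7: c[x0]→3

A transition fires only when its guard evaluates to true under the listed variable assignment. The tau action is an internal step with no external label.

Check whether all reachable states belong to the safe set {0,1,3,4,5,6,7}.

Safe = {0,1,3,4,5,6,7}
Reach set: {0,1,3,4,5,7}
  0: ok
  1: ok
  3: ok
  4: ok
  5: ok
  7: ok

Answer: INVARIANT HOLDS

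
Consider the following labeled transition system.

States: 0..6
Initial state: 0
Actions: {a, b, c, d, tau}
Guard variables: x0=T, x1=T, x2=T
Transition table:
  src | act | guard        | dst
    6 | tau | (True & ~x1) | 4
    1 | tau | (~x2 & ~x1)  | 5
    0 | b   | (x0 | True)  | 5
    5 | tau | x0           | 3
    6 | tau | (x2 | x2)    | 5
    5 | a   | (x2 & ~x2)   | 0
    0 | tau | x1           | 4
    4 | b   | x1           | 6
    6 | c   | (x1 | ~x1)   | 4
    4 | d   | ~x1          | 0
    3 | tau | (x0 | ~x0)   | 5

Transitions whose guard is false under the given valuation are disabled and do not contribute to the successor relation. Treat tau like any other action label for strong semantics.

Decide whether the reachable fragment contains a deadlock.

Reachable = {0,3,4,5,6}
  0: b→5  tau→4  [2 exit(s)]
  3: tau→5  [1 exit(s)]
  4: b→6  [1 exit(s)]
  5: tau→3  [1 exit(s)]
  6: c→4  tau→5  [2 exit(s)]

Answer: DEADLOCK-FREE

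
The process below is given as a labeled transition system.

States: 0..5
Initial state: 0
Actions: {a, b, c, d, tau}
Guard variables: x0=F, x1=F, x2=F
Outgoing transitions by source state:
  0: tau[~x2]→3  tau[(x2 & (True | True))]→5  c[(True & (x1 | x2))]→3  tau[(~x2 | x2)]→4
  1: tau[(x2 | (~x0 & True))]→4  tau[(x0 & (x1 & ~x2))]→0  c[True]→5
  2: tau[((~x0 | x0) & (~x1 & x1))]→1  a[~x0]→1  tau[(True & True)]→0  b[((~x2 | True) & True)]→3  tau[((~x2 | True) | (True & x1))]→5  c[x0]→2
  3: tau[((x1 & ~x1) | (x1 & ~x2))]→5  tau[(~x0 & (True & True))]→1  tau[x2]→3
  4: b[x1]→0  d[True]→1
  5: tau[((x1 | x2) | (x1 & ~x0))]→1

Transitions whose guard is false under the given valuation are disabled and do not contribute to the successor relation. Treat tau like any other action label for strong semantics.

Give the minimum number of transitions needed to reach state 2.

Breadth-first toward 2:
  L0 = {0}
  L1 = {3,4}
  L2 = {1}
  L3 = {5}
2 never appears.

Answer: UNREACHABLE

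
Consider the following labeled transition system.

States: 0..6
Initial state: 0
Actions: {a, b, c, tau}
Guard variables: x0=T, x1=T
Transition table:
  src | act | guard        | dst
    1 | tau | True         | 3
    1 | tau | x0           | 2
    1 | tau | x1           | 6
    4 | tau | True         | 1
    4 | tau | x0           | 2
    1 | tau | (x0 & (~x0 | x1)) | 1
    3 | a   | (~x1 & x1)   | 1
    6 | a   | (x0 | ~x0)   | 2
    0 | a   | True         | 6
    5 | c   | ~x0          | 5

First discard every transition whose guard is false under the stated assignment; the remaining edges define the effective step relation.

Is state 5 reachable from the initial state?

After dropping false guards: 8 live edges.
depth 0: {0}
depth 1: {6}  now seen {0,6}
depth 2: {2}  now seen {0,2,6}
Reach set: {0,2,6}

Answer: UNREACHABLE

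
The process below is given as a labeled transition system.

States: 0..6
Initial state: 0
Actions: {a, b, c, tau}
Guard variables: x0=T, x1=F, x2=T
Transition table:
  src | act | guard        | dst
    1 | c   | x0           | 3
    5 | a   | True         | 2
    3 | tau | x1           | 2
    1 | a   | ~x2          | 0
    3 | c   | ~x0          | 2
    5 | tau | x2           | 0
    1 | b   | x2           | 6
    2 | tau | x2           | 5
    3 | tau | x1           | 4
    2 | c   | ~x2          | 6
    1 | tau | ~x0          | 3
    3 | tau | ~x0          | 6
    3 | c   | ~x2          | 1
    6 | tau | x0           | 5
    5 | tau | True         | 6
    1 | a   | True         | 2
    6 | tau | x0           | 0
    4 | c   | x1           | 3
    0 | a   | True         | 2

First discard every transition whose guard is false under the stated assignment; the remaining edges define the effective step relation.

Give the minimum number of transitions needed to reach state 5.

Answer: 2

Analysis:
Breadth-first toward 5:
  Layer 0: {0}
  Layer 1: {2}
  Layer 2: {5}
5 enters at depth 2; path a·tau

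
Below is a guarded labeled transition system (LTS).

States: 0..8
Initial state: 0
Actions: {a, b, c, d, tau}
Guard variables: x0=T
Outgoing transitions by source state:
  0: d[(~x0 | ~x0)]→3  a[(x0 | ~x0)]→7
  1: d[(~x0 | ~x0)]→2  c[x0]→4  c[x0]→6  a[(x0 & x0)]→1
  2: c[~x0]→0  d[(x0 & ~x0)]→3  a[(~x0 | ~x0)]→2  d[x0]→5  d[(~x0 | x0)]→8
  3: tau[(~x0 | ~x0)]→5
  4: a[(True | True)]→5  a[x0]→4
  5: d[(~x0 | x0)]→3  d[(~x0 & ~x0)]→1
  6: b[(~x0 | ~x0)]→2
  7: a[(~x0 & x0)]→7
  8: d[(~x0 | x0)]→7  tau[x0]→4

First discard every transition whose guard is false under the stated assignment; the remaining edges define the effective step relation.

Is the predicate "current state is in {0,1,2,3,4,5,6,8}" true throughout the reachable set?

Safe = {0,1,2,3,4,5,6,8}
Reach set: {0,7}
  0: ok
  7: VIOLATES
witness against invariant: a → 7

Answer: INVARIANT VIOLATED at state 7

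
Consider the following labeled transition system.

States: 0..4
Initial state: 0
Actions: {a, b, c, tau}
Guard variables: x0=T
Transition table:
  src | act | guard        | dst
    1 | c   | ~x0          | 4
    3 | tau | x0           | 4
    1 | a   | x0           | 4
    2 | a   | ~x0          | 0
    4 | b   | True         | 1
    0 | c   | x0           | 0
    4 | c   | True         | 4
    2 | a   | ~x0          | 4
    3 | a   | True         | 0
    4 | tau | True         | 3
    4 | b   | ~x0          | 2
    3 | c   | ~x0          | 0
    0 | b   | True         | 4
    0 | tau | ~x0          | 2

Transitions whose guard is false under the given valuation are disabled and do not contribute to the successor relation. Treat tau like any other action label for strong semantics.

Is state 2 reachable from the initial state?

Answer: UNREACHABLE

Trace:
8 transition(s) survive guard evaluation.
L0 = {0}
L1 = {4}  total {0,4}
L2 = {1,3}  total {0,1,3,4}
R = {0,1,3,4}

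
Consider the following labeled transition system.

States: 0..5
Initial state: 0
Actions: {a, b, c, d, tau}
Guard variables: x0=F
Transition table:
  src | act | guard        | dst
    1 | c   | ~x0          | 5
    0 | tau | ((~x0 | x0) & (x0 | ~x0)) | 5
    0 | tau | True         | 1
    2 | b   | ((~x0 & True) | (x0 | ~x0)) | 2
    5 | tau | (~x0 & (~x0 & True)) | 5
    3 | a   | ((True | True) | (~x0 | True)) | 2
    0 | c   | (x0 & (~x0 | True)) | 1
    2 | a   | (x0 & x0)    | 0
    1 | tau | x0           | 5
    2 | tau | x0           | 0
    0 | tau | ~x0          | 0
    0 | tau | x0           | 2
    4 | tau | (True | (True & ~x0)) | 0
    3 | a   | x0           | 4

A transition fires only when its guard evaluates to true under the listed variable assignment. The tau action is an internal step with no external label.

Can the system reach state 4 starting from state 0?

After dropping false guards: 8 live edges.
L0 = {0}
L1 = {1,5}  cumulative {0,1,5}
Reach set: {0,1,5}

Answer: UNREACHABLE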